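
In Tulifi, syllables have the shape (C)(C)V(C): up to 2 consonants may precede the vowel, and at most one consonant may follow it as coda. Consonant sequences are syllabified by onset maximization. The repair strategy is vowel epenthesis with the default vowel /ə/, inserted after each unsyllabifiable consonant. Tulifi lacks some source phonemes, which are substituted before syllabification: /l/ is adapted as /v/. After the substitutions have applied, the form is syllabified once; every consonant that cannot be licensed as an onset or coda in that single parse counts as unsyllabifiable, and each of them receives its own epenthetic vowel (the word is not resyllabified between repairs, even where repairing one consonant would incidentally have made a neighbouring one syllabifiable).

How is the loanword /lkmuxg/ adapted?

vəkmuxgə

Substitution: /l/ → /v/, giving /vkmuxg/.
Syllabifying with onset maximization leaves /v/, /g/ stranded (at most one coda consonant is licensed; onsets may contain at most 2 consonants).
Each unlicensed consonant becomes the onset of a new syllable: /v/ → /və/, /g/ → /gə/.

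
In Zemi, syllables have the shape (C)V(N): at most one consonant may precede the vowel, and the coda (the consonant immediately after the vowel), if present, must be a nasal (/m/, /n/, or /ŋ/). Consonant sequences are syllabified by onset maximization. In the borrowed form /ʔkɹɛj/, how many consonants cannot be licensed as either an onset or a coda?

3

The consonants /ʔ/, /k/, /j/ cannot be parsed into a legal (C)V(N) syllable (only a nasal (/m/, /n/, or /ŋ/) is licensed in coda position; onsets are limited to one consonant).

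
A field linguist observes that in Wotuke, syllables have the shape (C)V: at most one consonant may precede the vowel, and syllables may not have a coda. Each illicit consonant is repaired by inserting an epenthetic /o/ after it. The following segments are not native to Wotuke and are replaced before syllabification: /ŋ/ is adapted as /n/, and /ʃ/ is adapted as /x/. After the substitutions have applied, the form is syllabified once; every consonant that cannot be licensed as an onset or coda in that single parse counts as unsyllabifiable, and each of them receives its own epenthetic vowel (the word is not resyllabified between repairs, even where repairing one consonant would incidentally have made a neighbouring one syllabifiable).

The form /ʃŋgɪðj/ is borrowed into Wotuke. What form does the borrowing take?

xonogɪðojo

Substitution: /ʃ/ → /x/, /ŋ/ → /n/, giving /xngɪðj/.
Under (C)V, the unsyllabifiable consonants are /x/, /n/, /ð/, /j/ (no codas are permitted; onsets are limited to one consonant).
Inserting the epenthetic vowel yields /x/ → /xo/, /n/ → /no/, /ð/ → /ðo/, /j/ → /jo/.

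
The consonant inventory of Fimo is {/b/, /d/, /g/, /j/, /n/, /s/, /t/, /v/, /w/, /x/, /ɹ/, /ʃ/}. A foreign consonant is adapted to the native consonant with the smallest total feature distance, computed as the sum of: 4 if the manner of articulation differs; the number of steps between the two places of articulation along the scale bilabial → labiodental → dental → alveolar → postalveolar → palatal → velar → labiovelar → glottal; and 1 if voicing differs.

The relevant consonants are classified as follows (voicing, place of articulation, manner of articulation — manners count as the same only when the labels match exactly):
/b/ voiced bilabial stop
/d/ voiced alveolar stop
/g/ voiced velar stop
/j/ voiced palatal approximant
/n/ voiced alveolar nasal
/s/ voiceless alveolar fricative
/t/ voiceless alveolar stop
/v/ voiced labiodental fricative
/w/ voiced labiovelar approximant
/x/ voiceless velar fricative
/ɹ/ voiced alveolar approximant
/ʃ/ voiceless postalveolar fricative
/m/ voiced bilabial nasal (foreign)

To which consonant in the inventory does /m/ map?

/n/ is closest: same manner (nasal), place distance 3 (bilabial→alveolar), same voicing; total 3. Next closest is /b/ at distance 4.

n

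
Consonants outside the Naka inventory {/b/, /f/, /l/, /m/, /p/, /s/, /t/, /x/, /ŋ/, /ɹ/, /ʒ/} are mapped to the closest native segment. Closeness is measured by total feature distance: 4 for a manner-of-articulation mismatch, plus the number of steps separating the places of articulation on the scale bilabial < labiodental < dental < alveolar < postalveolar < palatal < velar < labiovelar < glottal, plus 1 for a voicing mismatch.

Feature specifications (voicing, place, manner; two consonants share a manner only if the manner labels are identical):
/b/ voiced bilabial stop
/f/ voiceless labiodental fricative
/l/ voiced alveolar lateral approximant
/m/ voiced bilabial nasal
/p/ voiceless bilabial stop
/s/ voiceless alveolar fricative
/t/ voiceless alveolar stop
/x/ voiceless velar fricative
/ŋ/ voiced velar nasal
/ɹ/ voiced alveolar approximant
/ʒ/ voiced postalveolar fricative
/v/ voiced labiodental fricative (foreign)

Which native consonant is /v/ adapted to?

/f/ is closest: same manner (fricative), place distance 0 (labiodental→labiodental), voicing differs (+1); total 1. Next closest is /s/ at distance 3.

f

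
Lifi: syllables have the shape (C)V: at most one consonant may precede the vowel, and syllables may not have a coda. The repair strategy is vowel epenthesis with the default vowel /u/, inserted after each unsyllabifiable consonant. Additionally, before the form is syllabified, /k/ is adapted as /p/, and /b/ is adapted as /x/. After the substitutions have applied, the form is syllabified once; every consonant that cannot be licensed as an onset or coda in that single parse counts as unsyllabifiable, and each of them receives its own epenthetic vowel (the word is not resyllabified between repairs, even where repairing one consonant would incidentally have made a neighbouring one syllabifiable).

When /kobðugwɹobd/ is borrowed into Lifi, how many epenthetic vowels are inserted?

5

After substitution the input is /poxðugwɹoxd/.
The unsyllabifiable consonants are /x/, /g/, /w/, /x/, /d/; each receives one epenthetic vowel.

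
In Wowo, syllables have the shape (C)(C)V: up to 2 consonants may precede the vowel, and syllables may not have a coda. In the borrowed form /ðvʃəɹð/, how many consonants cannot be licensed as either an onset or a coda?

3

The consonants /ð/, /ɹ/, /ð/ cannot be parsed into a legal (C)(C)V syllable (no codas are permitted; onsets may contain at most 2 consonants).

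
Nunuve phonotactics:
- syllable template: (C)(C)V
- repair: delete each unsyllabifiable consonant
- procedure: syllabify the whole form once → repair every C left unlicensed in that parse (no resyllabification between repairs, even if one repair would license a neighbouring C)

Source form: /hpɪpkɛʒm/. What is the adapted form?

hpɪpkɛ

The consonants /ʒ/, /m/ cannot be parsed into a legal (C)(C)V syllable (no codas are permitted; onsets may contain at most 2 consonants).
Deletion applies to /ʒ/, /m/.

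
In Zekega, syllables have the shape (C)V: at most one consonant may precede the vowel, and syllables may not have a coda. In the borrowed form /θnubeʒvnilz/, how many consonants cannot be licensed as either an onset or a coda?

5

The consonants /θ/, /ʒ/, /v/, /l/, /z/ cannot be parsed into a legal (C)V syllable (no codas are permitted; onsets are limited to one consonant).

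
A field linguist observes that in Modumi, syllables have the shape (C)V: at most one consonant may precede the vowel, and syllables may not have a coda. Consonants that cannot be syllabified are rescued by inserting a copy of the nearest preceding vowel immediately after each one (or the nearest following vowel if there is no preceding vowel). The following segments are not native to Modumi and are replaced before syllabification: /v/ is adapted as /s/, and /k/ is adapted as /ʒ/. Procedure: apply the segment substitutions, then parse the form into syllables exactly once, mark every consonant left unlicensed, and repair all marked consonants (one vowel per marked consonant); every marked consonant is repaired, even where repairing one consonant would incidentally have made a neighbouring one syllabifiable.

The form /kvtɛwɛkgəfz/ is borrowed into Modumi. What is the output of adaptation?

ʒɛsɛtɛwɛʒɛgəfəzə

Substitution: /k/ → /ʒ/, /v/ → /s/, giving /ʒstɛwɛʒgəfz/.
Under (C)V, the unsyllabifiable consonants are /ʒ/, /s/, /ʒ/, /f/, /z/ (no codas are permitted; onsets are limited to one consonant).
Inserting the epenthetic vowel yields /ʒ/ → /ʒɛ/, /s/ → /sɛ/, /ʒ/ → /ʒɛ/, /f/ → /fə/, /z/ → /zə/.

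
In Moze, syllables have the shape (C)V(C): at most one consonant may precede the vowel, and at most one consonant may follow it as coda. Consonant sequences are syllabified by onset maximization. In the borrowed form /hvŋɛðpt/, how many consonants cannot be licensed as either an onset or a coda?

4

The consonants /h/, /v/, /p/, /t/ cannot be parsed into a legal (C)V(C) syllable (at most one coda consonant is licensed; onsets are limited to one consonant).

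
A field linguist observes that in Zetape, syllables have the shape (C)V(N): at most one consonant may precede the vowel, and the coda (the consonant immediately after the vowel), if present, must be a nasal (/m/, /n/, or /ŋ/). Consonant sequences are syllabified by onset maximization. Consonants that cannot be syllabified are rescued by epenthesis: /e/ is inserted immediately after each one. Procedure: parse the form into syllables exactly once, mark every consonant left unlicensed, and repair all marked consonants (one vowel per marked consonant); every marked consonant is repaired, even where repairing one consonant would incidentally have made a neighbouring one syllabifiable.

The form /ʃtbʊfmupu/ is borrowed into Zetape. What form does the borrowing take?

ʃetebʊfemupu

The consonants /ʃ/, /t/, /f/ cannot be parsed into a legal (C)V(N) syllable (only a nasal (/m/, /n/, or /ŋ/) is licensed in coda position; onsets are limited to one consonant).
Each unlicensed consonant becomes the onset of a new syllable: /ʃ/ → /ʃe/, /t/ → /te/, /f/ → /fe/.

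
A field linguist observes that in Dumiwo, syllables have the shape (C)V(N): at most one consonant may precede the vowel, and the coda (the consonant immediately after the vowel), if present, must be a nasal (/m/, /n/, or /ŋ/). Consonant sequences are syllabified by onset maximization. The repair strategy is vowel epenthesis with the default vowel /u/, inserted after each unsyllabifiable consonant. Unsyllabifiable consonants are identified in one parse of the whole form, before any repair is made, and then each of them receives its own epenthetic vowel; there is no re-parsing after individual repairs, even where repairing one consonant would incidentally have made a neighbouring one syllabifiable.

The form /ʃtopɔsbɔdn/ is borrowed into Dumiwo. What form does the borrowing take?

ʃutopɔsubɔdunu

The consonants /ʃ/, /s/, /d/, /n/ cannot be parsed into a legal (C)V(N) syllable (only a nasal (/m/, /n/, or /ŋ/) is licensed in coda position; onsets are limited to one consonant).
Inserting the epenthetic vowel yields /ʃ/ → /ʃu/, /s/ → /su/, /d/ → /du/, /n/ → /nu/.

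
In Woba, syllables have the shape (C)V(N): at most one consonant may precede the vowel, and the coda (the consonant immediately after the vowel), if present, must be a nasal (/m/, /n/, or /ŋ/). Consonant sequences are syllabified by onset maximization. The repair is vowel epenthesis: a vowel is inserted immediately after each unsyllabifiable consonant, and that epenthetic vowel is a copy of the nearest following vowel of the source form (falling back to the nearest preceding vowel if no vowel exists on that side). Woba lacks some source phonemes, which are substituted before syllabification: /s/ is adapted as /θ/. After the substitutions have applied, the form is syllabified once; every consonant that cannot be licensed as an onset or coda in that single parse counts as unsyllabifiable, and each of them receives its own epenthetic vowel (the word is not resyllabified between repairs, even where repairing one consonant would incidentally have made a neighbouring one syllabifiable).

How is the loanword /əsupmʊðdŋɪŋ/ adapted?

əθupʊmʊðɪdɪŋɪŋ

Substitution: /s/ → /θ/, giving /əθupmʊðdŋɪŋ/.
Under (C)V(N), the unsyllabifiable consonants are /p/, /ð/, /d/ (only a nasal (/m/, /n/, or /ŋ/) is licensed in coda position; onsets are limited to one consonant).
Each unlicensed consonant becomes the onset of a new syllable: /p/ → /pʊ/, /ð/ → /ðɪ/, /d/ → /dɪ/.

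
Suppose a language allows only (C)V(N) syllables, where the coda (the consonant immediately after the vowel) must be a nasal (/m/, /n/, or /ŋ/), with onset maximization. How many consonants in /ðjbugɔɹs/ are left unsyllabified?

The consonants /ð/, /j/, /ɹ/, /s/ cannot be parsed into a legal (C)V(N) syllable (only a nasal (/m/, /n/, or /ŋ/) is licensed in coda position; onsets are limited to one consonant).

4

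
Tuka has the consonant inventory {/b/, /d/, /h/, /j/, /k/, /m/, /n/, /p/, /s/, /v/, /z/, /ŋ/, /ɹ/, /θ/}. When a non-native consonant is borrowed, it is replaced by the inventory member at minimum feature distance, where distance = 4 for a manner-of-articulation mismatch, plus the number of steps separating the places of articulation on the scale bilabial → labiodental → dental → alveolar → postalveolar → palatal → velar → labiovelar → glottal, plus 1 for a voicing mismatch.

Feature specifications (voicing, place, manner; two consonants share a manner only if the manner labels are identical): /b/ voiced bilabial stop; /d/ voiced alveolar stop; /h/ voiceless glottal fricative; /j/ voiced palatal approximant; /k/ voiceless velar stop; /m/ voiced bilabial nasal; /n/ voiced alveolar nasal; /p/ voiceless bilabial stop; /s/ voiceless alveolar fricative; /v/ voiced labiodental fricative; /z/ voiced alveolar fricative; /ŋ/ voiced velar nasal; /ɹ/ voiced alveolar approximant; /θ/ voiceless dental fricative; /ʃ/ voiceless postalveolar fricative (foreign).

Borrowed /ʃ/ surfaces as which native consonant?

s

/s/ is closest: same manner (fricative), place distance 1 (postalveolar→alveolar), same voicing; total 1. Next closest is /z/ at distance 2.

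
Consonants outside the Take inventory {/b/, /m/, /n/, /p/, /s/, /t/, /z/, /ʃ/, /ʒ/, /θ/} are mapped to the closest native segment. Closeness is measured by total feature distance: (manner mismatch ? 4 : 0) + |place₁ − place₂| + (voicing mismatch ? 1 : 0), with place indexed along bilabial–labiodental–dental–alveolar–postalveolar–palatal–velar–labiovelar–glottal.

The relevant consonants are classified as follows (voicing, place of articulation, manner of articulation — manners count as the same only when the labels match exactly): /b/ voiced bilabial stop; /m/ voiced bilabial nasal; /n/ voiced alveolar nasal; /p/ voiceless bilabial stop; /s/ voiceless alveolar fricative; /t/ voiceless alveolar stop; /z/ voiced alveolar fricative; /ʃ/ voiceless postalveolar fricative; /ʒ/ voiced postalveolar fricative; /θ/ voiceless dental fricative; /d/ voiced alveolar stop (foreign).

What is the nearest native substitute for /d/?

/t/ is closest: same manner (stop), place distance 0 (alveolar→alveolar), voicing differs (+1); total 1. Next closest is /b/ at distance 3.

t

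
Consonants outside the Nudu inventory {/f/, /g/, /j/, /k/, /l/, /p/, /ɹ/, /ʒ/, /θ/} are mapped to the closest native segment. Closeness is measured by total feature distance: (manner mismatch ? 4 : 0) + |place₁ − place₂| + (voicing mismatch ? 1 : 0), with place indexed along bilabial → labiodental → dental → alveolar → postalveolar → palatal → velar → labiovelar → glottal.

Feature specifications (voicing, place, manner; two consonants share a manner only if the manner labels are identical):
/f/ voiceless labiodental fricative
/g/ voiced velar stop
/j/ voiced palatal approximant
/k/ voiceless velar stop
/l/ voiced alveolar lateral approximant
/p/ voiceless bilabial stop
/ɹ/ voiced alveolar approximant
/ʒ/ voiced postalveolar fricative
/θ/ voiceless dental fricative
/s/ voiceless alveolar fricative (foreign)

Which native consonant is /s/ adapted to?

θ

/θ/ is closest: same manner (fricative), place distance 1 (alveolar→dental), same voicing; total 1. Next closest is /f/ at distance 2.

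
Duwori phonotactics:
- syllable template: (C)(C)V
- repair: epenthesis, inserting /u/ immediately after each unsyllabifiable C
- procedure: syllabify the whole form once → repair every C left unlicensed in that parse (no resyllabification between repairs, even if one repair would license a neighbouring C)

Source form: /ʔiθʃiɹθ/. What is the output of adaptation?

Under (C)(C)V, the unsyllabifiable consonants are /ɹ/, /θ/ (no codas are permitted; onsets may contain at most 2 consonants).
Inserting the epenthetic vowel yields /ɹ/ → /ɹu/, /θ/ → /θu/.

ʔiθʃiɹuθu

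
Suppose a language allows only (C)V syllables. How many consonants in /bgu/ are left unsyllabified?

Syllabifying with onset maximization leaves /b/ stranded (no codas are permitted; onsets are limited to one consonant).

1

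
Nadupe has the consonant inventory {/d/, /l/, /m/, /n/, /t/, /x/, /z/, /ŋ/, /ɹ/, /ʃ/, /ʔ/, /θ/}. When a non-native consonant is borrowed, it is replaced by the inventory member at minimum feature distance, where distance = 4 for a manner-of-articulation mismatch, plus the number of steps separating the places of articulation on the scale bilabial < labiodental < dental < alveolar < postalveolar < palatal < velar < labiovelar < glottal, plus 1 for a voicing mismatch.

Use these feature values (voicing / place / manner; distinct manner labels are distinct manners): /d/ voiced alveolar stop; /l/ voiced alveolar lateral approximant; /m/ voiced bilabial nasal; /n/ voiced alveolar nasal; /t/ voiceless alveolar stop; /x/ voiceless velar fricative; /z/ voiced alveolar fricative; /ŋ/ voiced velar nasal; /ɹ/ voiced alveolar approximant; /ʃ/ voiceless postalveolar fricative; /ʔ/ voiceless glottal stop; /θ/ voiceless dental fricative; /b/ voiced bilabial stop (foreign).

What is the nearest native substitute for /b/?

/d/ is closest: same manner (stop), place distance 3 (bilabial→alveolar), same voicing; total 3. Next closest is /m/ at distance 4.

d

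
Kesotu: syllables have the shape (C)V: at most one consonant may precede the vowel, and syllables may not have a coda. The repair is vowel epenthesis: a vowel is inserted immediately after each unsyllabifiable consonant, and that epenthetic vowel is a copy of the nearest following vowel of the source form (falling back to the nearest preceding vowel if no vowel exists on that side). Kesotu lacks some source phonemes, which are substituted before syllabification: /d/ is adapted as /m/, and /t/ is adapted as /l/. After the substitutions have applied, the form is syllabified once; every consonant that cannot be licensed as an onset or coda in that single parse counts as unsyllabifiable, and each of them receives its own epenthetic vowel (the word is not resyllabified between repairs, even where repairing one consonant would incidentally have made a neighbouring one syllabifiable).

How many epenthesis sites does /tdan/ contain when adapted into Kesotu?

After substitution the input is /lman/.
The unsyllabifiable consonants are /l/, /n/; each receives one epenthetic vowel.

2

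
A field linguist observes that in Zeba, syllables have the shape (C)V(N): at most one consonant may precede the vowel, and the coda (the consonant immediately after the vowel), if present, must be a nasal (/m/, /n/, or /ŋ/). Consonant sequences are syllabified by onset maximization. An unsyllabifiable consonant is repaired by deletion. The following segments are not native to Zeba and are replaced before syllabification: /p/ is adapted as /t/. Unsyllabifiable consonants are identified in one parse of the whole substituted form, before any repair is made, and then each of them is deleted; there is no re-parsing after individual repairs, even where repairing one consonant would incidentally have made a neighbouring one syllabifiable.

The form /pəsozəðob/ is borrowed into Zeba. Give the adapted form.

Substitution: /p/ → /t/, giving /təsozəðob/.
Under (C)V(N), the unsyllabifiable consonants are /b/ (only a nasal (/m/, /n/, or /ŋ/) is licensed in coda position; onsets are limited to one consonant).
Deleting the stranded consonants removes /b/.

təsozəðo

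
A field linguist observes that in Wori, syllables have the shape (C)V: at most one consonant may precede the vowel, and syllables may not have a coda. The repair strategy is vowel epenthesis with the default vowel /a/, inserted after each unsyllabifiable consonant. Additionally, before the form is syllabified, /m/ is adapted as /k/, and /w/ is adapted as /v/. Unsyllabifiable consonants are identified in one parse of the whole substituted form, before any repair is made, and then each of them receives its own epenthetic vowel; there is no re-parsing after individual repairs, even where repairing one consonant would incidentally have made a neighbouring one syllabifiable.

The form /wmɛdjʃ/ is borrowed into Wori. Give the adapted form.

Substitution: /w/ → /v/, /m/ → /k/, giving /vkɛdjʃ/.
Under (C)V, the unsyllabifiable consonants are /v/, /d/, /j/, /ʃ/ (no codas are permitted; onsets are limited to one consonant).
Epenthesis after each stranded consonant: /v/ → /va/, /d/ → /da/, /j/ → /ja/, /ʃ/ → /ʃa/.

vakɛdajaʃa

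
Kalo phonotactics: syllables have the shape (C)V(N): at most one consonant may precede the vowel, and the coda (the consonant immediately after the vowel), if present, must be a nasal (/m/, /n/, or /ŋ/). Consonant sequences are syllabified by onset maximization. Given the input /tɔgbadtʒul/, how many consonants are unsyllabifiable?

The consonants /g/, /d/, /t/, /l/ cannot be parsed into a legal (C)V(N) syllable (only a nasal (/m/, /n/, or /ŋ/) is licensed in coda position; onsets are limited to one consonant).

4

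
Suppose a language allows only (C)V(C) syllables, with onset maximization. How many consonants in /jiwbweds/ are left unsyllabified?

The consonants /b/, /s/ cannot be parsed into a legal (C)V(C) syllable (at most one coda consonant is licensed; onsets are limited to one consonant).

2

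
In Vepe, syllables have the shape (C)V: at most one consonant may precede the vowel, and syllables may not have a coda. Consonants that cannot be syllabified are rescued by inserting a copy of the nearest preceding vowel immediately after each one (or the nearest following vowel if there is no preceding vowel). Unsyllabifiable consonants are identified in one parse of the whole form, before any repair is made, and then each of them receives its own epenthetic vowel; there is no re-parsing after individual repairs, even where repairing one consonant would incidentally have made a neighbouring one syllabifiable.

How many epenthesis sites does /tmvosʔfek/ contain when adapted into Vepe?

The unsyllabifiable consonants are /t/, /m/, /s/, /ʔ/, /k/; each receives one epenthetic vowel.

5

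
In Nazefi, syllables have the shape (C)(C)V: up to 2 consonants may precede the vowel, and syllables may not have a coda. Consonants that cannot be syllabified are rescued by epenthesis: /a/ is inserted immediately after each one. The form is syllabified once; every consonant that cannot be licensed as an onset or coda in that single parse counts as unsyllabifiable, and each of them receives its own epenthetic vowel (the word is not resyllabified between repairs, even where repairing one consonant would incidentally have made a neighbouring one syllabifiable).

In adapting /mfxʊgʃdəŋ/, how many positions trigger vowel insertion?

3

The unsyllabifiable consonants are /m/, /g/, /ŋ/; each receives one epenthetic vowel.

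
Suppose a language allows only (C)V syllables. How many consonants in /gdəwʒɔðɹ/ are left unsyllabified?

4

The consonants /g/, /w/, /ð/, /ɹ/ cannot be parsed into a legal (C)V syllable (no codas are permitted; onsets are limited to one consonant).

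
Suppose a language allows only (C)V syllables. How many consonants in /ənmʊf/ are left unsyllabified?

2

Syllabifying with onset maximization leaves /n/, /f/ stranded (no codas are permitted; onsets are limited to one consonant).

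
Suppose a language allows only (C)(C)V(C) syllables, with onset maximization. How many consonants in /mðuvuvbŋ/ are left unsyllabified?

Syllabifying with onset maximization leaves /b/, /ŋ/ stranded (at most one coda consonant is licensed; onsets may contain at most 2 consonants).

2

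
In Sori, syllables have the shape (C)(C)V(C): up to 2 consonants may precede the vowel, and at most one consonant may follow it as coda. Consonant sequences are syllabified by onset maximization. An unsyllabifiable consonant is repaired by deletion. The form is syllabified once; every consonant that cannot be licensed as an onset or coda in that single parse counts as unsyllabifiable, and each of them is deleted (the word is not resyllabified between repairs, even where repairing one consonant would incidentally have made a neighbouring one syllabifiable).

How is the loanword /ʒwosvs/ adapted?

The consonants /v/, /s/ cannot be parsed into a legal (C)(C)V(C) syllable (at most one coda consonant is licensed; onsets may contain at most 2 consonants).
Each unlicensed consonant is deleted: /v/, /s/.

ʒwos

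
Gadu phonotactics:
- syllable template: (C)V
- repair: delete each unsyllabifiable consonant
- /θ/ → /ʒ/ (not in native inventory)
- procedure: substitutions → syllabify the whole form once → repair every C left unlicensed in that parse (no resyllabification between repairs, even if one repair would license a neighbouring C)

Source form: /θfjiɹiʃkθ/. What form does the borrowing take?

Substitution: /θ/ → /ʒ/, giving /ʒfjiɹiʃkʒ/.
The consonants /ʒ/, /f/, /ʃ/, /k/, /ʒ/ cannot be parsed into a legal (C)V syllable (no codas are permitted; onsets are limited to one consonant).
Deletion applies to /ʒ/, /f/, /ʃ/, /k/, /ʒ/.

jiɹi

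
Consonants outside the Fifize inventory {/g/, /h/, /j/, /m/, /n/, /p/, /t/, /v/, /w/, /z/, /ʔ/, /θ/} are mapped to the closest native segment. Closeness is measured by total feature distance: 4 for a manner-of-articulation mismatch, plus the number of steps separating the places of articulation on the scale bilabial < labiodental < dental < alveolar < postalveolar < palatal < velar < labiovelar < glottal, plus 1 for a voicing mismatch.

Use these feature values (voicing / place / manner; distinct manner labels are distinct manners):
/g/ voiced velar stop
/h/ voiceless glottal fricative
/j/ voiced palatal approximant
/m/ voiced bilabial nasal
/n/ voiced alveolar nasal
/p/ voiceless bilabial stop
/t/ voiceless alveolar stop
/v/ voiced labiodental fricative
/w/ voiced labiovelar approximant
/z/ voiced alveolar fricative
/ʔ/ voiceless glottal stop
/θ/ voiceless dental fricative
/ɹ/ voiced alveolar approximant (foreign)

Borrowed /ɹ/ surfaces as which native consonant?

j

/j/ is closest: same manner (approximant), place distance 2 (alveolar→palatal), same voicing; total 2. Next closest is /n/ at distance 4.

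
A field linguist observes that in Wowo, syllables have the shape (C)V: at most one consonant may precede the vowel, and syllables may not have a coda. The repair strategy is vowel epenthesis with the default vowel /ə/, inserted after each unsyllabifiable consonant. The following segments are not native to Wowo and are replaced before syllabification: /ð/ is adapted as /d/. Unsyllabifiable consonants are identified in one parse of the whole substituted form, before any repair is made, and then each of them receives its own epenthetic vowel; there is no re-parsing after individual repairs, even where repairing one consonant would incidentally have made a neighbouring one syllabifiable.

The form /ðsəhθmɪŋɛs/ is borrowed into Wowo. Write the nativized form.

dəsəhəθəmɪŋɛsə

Substitution: /ð/ → /d/, giving /dsəhθmɪŋɛs/.
Syllabifying with onset maximization leaves /d/, /h/, /θ/, /s/ stranded (no codas are permitted; onsets are limited to one consonant).
Each unlicensed consonant becomes the onset of a new syllable: /d/ → /də/, /h/ → /hə/, /θ/ → /θə/, /s/ → /sə/.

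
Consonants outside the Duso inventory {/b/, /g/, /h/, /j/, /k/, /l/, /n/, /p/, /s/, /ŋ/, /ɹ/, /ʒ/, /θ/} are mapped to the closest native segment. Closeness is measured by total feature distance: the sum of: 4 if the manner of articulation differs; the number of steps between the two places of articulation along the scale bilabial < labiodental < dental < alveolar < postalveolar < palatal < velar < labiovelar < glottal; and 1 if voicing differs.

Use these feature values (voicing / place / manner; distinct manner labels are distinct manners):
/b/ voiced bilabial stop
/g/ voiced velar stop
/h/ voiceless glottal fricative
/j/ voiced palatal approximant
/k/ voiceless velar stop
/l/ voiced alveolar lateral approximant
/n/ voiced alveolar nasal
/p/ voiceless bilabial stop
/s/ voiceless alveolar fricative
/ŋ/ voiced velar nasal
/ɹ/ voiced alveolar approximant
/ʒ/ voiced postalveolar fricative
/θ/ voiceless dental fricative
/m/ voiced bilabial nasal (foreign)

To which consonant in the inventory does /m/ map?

/n/ is closest: same manner (nasal), place distance 3 (bilabial→alveolar), same voicing; total 3. Next closest is /b/ at distance 4.

n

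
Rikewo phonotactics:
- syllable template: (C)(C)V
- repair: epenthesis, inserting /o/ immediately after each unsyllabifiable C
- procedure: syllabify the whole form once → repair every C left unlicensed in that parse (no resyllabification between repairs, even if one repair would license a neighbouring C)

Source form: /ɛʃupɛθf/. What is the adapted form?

Under (C)(C)V, the unsyllabifiable consonants are /θ/, /f/ (no codas are permitted; onsets may contain at most 2 consonants).
Each unlicensed consonant becomes the onset of a new syllable: /θ/ → /θo/, /f/ → /fo/.

ɛʃupɛθofo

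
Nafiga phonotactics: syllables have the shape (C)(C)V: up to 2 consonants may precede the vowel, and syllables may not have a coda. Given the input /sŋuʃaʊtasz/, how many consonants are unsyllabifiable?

Syllabifying with onset maximization leaves /s/, /z/ stranded (no codas are permitted; onsets may contain at most 2 consonants).

2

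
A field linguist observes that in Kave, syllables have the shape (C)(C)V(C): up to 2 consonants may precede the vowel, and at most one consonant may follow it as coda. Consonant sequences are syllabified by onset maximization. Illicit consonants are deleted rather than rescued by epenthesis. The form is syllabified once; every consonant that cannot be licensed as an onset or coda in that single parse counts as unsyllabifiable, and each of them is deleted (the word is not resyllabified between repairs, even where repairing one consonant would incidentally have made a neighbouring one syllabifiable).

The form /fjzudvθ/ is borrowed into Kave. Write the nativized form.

The consonants /f/, /v/, /θ/ cannot be parsed into a legal (C)(C)V(C) syllable (at most one coda consonant is licensed; onsets may contain at most 2 consonants).
Deletion applies to /f/, /v/, /θ/.

jzud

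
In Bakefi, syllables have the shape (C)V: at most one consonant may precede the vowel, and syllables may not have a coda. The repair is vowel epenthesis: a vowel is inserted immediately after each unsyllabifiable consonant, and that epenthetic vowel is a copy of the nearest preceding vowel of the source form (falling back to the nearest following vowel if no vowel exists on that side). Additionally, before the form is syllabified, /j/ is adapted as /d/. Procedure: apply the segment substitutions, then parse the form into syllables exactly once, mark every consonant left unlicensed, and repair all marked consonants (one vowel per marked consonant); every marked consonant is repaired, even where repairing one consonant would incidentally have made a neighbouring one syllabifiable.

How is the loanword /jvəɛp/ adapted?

Substitution: /j/ → /d/, giving /dvəɛp/.
Under (C)V, the unsyllabifiable consonants are /d/, /p/ (no codas are permitted; onsets are limited to one consonant).
Epenthesis after each stranded consonant: /d/ → /də/, /p/ → /pɛ/.

dəvəɛpɛ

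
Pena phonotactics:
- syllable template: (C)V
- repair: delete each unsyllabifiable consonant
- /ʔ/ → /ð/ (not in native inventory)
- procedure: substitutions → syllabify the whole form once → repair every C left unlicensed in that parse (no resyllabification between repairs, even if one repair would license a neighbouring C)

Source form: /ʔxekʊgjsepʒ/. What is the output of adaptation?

xekʊse

Substitution: /ʔ/ → /ð/, giving /ðxekʊgjsepʒ/.
The consonants /ð/, /g/, /j/, /p/, /ʒ/ cannot be parsed into a legal (C)V syllable (no codas are permitted; onsets are limited to one consonant).
Each unlicensed consonant is deleted: /ð/, /g/, /j/, /p/, /ʒ/.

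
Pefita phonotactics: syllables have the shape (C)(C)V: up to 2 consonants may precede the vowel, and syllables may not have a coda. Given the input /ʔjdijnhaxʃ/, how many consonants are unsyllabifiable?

4

Syllabifying with onset maximization leaves /ʔ/, /j/, /x/, /ʃ/ stranded (no codas are permitted; onsets may contain at most 2 consonants).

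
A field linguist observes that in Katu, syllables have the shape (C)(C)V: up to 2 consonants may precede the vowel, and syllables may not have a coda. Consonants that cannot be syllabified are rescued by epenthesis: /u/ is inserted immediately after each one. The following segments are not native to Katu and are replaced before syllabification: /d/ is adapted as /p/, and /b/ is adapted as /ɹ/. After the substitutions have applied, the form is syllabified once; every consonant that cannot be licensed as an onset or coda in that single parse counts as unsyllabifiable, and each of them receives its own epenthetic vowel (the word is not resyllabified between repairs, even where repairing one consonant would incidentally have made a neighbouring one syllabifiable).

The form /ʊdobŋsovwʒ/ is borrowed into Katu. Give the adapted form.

Substitution: /d/ → /p/, /b/ → /ɹ/, giving /ʊpoɹŋsovwʒ/.
Syllabifying with onset maximization leaves /ɹ/, /v/, /w/, /ʒ/ stranded (no codas are permitted; onsets may contain at most 2 consonants).
Epenthesis after each stranded consonant: /ɹ/ → /ɹu/, /v/ → /vu/, /w/ → /wu/, /ʒ/ → /ʒu/.

ʊpoɹuŋsovuwuʒu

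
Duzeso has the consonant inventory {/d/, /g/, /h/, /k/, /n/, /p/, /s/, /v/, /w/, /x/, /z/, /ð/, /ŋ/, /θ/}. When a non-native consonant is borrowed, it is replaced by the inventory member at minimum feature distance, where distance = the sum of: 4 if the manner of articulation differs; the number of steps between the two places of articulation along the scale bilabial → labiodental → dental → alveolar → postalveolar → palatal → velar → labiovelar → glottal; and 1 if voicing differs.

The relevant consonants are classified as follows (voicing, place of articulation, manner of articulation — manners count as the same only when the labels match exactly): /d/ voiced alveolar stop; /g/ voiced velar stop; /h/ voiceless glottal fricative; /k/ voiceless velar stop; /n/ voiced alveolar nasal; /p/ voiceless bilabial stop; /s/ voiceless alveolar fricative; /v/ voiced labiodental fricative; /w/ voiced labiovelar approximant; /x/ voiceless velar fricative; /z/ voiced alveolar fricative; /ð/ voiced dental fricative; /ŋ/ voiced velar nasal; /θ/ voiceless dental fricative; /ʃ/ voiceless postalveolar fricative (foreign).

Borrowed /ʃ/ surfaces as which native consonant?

/s/ is closest: same manner (fricative), place distance 1 (postalveolar→alveolar), same voicing; total 1. Next closest is /x/ at distance 2.

s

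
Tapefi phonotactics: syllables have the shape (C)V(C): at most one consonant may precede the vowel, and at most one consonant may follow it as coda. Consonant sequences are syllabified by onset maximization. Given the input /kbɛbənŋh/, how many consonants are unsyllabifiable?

3

Syllabifying with onset maximization leaves /k/, /ŋ/, /h/ stranded (at most one coda consonant is licensed; onsets are limited to one consonant).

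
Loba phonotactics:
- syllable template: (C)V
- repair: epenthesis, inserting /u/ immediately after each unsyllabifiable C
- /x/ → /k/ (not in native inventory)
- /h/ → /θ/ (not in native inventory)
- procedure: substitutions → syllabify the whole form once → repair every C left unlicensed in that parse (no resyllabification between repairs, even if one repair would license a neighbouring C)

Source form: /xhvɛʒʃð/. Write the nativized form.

kuθuvɛʒuʃuðu

Substitution: /x/ → /k/, /h/ → /θ/, giving /kθvɛʒʃð/.
Under (C)V, the unsyllabifiable consonants are /k/, /θ/, /ʒ/, /ʃ/, /ð/ (no codas are permitted; onsets are limited to one consonant).
Inserting the epenthetic vowel yields /k/ → /ku/, /θ/ → /θu/, /ʒ/ → /ʒu/, /ʃ/ → /ʃu/, /ð/ → /ðu/.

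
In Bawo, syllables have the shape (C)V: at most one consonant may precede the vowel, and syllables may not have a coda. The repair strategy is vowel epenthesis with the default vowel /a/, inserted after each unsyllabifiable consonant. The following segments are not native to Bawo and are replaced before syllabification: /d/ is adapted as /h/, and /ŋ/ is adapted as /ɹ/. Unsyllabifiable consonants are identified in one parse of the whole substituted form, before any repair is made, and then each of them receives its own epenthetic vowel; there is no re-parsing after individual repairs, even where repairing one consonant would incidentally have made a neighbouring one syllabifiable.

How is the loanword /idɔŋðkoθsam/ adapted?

Substitution: /d/ → /h/, /ŋ/ → /ɹ/, giving /ihɔɹðkoθsam/.
Syllabifying with onset maximization leaves /ɹ/, /ð/, /θ/, /m/ stranded (no codas are permitted; onsets are limited to one consonant).
Each unlicensed consonant becomes the onset of a new syllable: /ɹ/ → /ɹa/, /ð/ → /ða/, /θ/ → /θa/, /m/ → /ma/.

ihɔɹaðakoθasama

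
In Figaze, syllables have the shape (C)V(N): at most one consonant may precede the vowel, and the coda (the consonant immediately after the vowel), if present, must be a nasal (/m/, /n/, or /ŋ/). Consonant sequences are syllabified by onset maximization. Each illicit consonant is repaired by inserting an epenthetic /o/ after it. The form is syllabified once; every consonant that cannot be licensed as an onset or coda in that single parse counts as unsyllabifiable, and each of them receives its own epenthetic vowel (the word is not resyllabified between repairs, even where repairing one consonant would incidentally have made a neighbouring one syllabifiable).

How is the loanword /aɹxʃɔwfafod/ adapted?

aɹoxoʃɔwofafodo

The consonants /ɹ/, /x/, /w/, /d/ cannot be parsed into a legal (C)V(N) syllable (only a nasal (/m/, /n/, or /ŋ/) is licensed in coda position; onsets are limited to one consonant).
Inserting the epenthetic vowel yields /ɹ/ → /ɹo/, /x/ → /xo/, /w/ → /wo/, /d/ → /do/.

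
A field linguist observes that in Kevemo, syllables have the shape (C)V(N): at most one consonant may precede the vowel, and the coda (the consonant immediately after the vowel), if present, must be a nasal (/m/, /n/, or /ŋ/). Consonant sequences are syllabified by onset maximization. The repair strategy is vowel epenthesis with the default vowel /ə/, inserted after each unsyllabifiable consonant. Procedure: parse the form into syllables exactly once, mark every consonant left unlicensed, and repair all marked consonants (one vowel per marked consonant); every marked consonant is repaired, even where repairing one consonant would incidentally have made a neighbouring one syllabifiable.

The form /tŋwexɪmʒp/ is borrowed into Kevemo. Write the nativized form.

təŋəwexɪmʒəpə

Syllabifying with onset maximization leaves /t/, /ŋ/, /ʒ/, /p/ stranded (only a nasal (/m/, /n/, or /ŋ/) is licensed in coda position; onsets are limited to one consonant).
Epenthesis after each stranded consonant: /t/ → /tə/, /ŋ/ → /ŋə/, /ʒ/ → /ʒə/, /p/ → /pə/.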